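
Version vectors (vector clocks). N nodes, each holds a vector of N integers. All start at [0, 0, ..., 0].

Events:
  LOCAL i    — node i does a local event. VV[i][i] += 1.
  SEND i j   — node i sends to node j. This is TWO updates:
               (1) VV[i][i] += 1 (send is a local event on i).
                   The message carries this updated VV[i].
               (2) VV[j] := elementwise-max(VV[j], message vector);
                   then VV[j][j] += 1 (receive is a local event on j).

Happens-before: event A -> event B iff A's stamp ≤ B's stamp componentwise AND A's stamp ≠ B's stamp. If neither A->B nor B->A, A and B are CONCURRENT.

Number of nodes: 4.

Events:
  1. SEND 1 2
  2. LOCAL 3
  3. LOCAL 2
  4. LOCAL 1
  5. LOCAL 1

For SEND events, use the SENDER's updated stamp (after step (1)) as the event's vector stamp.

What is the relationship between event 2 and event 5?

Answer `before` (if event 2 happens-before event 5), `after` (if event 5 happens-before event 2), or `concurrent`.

Answer: concurrent

Derivation:
Initial: VV[0]=[0, 0, 0, 0]
Initial: VV[1]=[0, 0, 0, 0]
Initial: VV[2]=[0, 0, 0, 0]
Initial: VV[3]=[0, 0, 0, 0]
Event 1: SEND 1->2: VV[1][1]++ -> VV[1]=[0, 1, 0, 0], msg_vec=[0, 1, 0, 0]; VV[2]=max(VV[2],msg_vec) then VV[2][2]++ -> VV[2]=[0, 1, 1, 0]
Event 2: LOCAL 3: VV[3][3]++ -> VV[3]=[0, 0, 0, 1]
Event 3: LOCAL 2: VV[2][2]++ -> VV[2]=[0, 1, 2, 0]
Event 4: LOCAL 1: VV[1][1]++ -> VV[1]=[0, 2, 0, 0]
Event 5: LOCAL 1: VV[1][1]++ -> VV[1]=[0, 3, 0, 0]
Event 2 stamp: [0, 0, 0, 1]
Event 5 stamp: [0, 3, 0, 0]
[0, 0, 0, 1] <= [0, 3, 0, 0]? False
[0, 3, 0, 0] <= [0, 0, 0, 1]? False
Relation: concurrent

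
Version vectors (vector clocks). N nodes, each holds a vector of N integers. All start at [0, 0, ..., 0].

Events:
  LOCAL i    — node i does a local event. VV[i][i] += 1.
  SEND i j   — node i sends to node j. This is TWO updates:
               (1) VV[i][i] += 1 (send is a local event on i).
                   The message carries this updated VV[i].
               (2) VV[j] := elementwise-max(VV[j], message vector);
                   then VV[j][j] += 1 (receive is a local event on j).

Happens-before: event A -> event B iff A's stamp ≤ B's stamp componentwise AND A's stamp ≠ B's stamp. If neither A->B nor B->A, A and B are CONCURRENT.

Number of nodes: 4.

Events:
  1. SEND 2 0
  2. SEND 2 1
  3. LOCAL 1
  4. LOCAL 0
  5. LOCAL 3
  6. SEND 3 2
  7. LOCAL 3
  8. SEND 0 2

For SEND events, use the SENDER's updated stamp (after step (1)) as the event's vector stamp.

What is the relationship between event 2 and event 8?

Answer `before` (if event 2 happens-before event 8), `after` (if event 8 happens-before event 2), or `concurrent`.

Initial: VV[0]=[0, 0, 0, 0]
Initial: VV[1]=[0, 0, 0, 0]
Initial: VV[2]=[0, 0, 0, 0]
Initial: VV[3]=[0, 0, 0, 0]
Event 1: SEND 2->0: VV[2][2]++ -> VV[2]=[0, 0, 1, 0], msg_vec=[0, 0, 1, 0]; VV[0]=max(VV[0],msg_vec) then VV[0][0]++ -> VV[0]=[1, 0, 1, 0]
Event 2: SEND 2->1: VV[2][2]++ -> VV[2]=[0, 0, 2, 0], msg_vec=[0, 0, 2, 0]; VV[1]=max(VV[1],msg_vec) then VV[1][1]++ -> VV[1]=[0, 1, 2, 0]
Event 3: LOCAL 1: VV[1][1]++ -> VV[1]=[0, 2, 2, 0]
Event 4: LOCAL 0: VV[0][0]++ -> VV[0]=[2, 0, 1, 0]
Event 5: LOCAL 3: VV[3][3]++ -> VV[3]=[0, 0, 0, 1]
Event 6: SEND 3->2: VV[3][3]++ -> VV[3]=[0, 0, 0, 2], msg_vec=[0, 0, 0, 2]; VV[2]=max(VV[2],msg_vec) then VV[2][2]++ -> VV[2]=[0, 0, 3, 2]
Event 7: LOCAL 3: VV[3][3]++ -> VV[3]=[0, 0, 0, 3]
Event 8: SEND 0->2: VV[0][0]++ -> VV[0]=[3, 0, 1, 0], msg_vec=[3, 0, 1, 0]; VV[2]=max(VV[2],msg_vec) then VV[2][2]++ -> VV[2]=[3, 0, 4, 2]
Event 2 stamp: [0, 0, 2, 0]
Event 8 stamp: [3, 0, 1, 0]
[0, 0, 2, 0] <= [3, 0, 1, 0]? False
[3, 0, 1, 0] <= [0, 0, 2, 0]? False
Relation: concurrent

Answer: concurrent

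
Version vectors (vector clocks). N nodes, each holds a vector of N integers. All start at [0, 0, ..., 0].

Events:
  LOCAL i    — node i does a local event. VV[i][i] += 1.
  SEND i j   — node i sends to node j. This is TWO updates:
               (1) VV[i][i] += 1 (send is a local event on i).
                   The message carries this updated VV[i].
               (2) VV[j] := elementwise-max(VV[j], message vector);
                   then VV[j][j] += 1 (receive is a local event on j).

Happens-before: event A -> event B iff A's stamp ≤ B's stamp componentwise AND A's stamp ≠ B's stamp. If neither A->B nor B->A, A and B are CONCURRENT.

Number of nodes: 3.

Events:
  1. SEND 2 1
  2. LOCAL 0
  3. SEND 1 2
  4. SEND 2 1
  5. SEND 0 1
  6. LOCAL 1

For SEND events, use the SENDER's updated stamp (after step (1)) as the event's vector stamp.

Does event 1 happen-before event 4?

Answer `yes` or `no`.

Initial: VV[0]=[0, 0, 0]
Initial: VV[1]=[0, 0, 0]
Initial: VV[2]=[0, 0, 0]
Event 1: SEND 2->1: VV[2][2]++ -> VV[2]=[0, 0, 1], msg_vec=[0, 0, 1]; VV[1]=max(VV[1],msg_vec) then VV[1][1]++ -> VV[1]=[0, 1, 1]
Event 2: LOCAL 0: VV[0][0]++ -> VV[0]=[1, 0, 0]
Event 3: SEND 1->2: VV[1][1]++ -> VV[1]=[0, 2, 1], msg_vec=[0, 2, 1]; VV[2]=max(VV[2],msg_vec) then VV[2][2]++ -> VV[2]=[0, 2, 2]
Event 4: SEND 2->1: VV[2][2]++ -> VV[2]=[0, 2, 3], msg_vec=[0, 2, 3]; VV[1]=max(VV[1],msg_vec) then VV[1][1]++ -> VV[1]=[0, 3, 3]
Event 5: SEND 0->1: VV[0][0]++ -> VV[0]=[2, 0, 0], msg_vec=[2, 0, 0]; VV[1]=max(VV[1],msg_vec) then VV[1][1]++ -> VV[1]=[2, 4, 3]
Event 6: LOCAL 1: VV[1][1]++ -> VV[1]=[2, 5, 3]
Event 1 stamp: [0, 0, 1]
Event 4 stamp: [0, 2, 3]
[0, 0, 1] <= [0, 2, 3]? True. Equal? False. Happens-before: True

Answer: yes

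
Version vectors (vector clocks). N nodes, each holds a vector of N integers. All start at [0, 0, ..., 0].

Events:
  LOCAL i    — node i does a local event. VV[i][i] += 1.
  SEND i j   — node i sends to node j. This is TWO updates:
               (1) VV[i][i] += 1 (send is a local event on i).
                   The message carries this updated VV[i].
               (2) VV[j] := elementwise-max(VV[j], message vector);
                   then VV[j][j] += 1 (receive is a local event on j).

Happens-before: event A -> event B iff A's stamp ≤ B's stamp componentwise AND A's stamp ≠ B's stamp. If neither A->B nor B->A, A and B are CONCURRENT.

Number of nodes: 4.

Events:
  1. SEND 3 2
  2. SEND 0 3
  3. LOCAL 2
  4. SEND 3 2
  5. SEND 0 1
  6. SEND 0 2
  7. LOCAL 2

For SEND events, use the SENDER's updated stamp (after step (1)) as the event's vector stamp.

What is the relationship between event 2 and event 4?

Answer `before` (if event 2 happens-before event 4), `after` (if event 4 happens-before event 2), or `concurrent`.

Answer: before

Derivation:
Initial: VV[0]=[0, 0, 0, 0]
Initial: VV[1]=[0, 0, 0, 0]
Initial: VV[2]=[0, 0, 0, 0]
Initial: VV[3]=[0, 0, 0, 0]
Event 1: SEND 3->2: VV[3][3]++ -> VV[3]=[0, 0, 0, 1], msg_vec=[0, 0, 0, 1]; VV[2]=max(VV[2],msg_vec) then VV[2][2]++ -> VV[2]=[0, 0, 1, 1]
Event 2: SEND 0->3: VV[0][0]++ -> VV[0]=[1, 0, 0, 0], msg_vec=[1, 0, 0, 0]; VV[3]=max(VV[3],msg_vec) then VV[3][3]++ -> VV[3]=[1, 0, 0, 2]
Event 3: LOCAL 2: VV[2][2]++ -> VV[2]=[0, 0, 2, 1]
Event 4: SEND 3->2: VV[3][3]++ -> VV[3]=[1, 0, 0, 3], msg_vec=[1, 0, 0, 3]; VV[2]=max(VV[2],msg_vec) then VV[2][2]++ -> VV[2]=[1, 0, 3, 3]
Event 5: SEND 0->1: VV[0][0]++ -> VV[0]=[2, 0, 0, 0], msg_vec=[2, 0, 0, 0]; VV[1]=max(VV[1],msg_vec) then VV[1][1]++ -> VV[1]=[2, 1, 0, 0]
Event 6: SEND 0->2: VV[0][0]++ -> VV[0]=[3, 0, 0, 0], msg_vec=[3, 0, 0, 0]; VV[2]=max(VV[2],msg_vec) then VV[2][2]++ -> VV[2]=[3, 0, 4, 3]
Event 7: LOCAL 2: VV[2][2]++ -> VV[2]=[3, 0, 5, 3]
Event 2 stamp: [1, 0, 0, 0]
Event 4 stamp: [1, 0, 0, 3]
[1, 0, 0, 0] <= [1, 0, 0, 3]? True
[1, 0, 0, 3] <= [1, 0, 0, 0]? False
Relation: before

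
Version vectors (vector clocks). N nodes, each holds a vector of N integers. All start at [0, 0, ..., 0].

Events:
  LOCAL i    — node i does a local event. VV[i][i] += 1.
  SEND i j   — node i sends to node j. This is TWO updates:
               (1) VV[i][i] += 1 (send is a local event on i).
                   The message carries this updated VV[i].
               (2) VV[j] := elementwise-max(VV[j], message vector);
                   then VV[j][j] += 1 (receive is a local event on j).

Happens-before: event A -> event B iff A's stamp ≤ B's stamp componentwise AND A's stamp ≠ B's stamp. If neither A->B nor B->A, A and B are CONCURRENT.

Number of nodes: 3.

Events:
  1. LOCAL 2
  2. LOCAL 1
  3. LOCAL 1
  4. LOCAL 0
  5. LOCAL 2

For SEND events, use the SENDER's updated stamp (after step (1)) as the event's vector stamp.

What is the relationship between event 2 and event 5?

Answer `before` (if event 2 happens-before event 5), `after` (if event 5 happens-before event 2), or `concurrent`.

Initial: VV[0]=[0, 0, 0]
Initial: VV[1]=[0, 0, 0]
Initial: VV[2]=[0, 0, 0]
Event 1: LOCAL 2: VV[2][2]++ -> VV[2]=[0, 0, 1]
Event 2: LOCAL 1: VV[1][1]++ -> VV[1]=[0, 1, 0]
Event 3: LOCAL 1: VV[1][1]++ -> VV[1]=[0, 2, 0]
Event 4: LOCAL 0: VV[0][0]++ -> VV[0]=[1, 0, 0]
Event 5: LOCAL 2: VV[2][2]++ -> VV[2]=[0, 0, 2]
Event 2 stamp: [0, 1, 0]
Event 5 stamp: [0, 0, 2]
[0, 1, 0] <= [0, 0, 2]? False
[0, 0, 2] <= [0, 1, 0]? False
Relation: concurrent

Answer: concurrent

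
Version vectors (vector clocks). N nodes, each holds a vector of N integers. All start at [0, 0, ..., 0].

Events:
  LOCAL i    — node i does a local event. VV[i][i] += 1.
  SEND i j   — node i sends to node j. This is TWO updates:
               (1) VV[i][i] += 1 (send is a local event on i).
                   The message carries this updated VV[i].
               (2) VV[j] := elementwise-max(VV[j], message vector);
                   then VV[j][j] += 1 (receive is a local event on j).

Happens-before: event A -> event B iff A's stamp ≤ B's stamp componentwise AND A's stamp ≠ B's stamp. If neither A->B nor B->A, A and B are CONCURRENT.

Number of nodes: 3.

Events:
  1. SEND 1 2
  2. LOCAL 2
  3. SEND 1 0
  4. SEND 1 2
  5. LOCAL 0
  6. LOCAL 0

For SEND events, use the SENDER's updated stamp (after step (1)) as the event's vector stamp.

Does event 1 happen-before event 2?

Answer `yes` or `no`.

Answer: yes

Derivation:
Initial: VV[0]=[0, 0, 0]
Initial: VV[1]=[0, 0, 0]
Initial: VV[2]=[0, 0, 0]
Event 1: SEND 1->2: VV[1][1]++ -> VV[1]=[0, 1, 0], msg_vec=[0, 1, 0]; VV[2]=max(VV[2],msg_vec) then VV[2][2]++ -> VV[2]=[0, 1, 1]
Event 2: LOCAL 2: VV[2][2]++ -> VV[2]=[0, 1, 2]
Event 3: SEND 1->0: VV[1][1]++ -> VV[1]=[0, 2, 0], msg_vec=[0, 2, 0]; VV[0]=max(VV[0],msg_vec) then VV[0][0]++ -> VV[0]=[1, 2, 0]
Event 4: SEND 1->2: VV[1][1]++ -> VV[1]=[0, 3, 0], msg_vec=[0, 3, 0]; VV[2]=max(VV[2],msg_vec) then VV[2][2]++ -> VV[2]=[0, 3, 3]
Event 5: LOCAL 0: VV[0][0]++ -> VV[0]=[2, 2, 0]
Event 6: LOCAL 0: VV[0][0]++ -> VV[0]=[3, 2, 0]
Event 1 stamp: [0, 1, 0]
Event 2 stamp: [0, 1, 2]
[0, 1, 0] <= [0, 1, 2]? True. Equal? False. Happens-before: True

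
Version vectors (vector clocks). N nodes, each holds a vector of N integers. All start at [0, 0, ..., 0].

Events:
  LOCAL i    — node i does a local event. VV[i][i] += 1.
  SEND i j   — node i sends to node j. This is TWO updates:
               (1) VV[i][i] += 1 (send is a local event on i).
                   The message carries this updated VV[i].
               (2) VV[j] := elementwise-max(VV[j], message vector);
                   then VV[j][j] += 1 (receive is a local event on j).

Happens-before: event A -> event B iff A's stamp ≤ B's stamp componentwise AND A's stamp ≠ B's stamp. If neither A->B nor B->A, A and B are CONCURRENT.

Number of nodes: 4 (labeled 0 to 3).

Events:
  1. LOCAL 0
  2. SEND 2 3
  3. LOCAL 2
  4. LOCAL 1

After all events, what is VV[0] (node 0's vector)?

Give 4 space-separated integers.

Initial: VV[0]=[0, 0, 0, 0]
Initial: VV[1]=[0, 0, 0, 0]
Initial: VV[2]=[0, 0, 0, 0]
Initial: VV[3]=[0, 0, 0, 0]
Event 1: LOCAL 0: VV[0][0]++ -> VV[0]=[1, 0, 0, 0]
Event 2: SEND 2->3: VV[2][2]++ -> VV[2]=[0, 0, 1, 0], msg_vec=[0, 0, 1, 0]; VV[3]=max(VV[3],msg_vec) then VV[3][3]++ -> VV[3]=[0, 0, 1, 1]
Event 3: LOCAL 2: VV[2][2]++ -> VV[2]=[0, 0, 2, 0]
Event 4: LOCAL 1: VV[1][1]++ -> VV[1]=[0, 1, 0, 0]
Final vectors: VV[0]=[1, 0, 0, 0]; VV[1]=[0, 1, 0, 0]; VV[2]=[0, 0, 2, 0]; VV[3]=[0, 0, 1, 1]

Answer: 1 0 0 0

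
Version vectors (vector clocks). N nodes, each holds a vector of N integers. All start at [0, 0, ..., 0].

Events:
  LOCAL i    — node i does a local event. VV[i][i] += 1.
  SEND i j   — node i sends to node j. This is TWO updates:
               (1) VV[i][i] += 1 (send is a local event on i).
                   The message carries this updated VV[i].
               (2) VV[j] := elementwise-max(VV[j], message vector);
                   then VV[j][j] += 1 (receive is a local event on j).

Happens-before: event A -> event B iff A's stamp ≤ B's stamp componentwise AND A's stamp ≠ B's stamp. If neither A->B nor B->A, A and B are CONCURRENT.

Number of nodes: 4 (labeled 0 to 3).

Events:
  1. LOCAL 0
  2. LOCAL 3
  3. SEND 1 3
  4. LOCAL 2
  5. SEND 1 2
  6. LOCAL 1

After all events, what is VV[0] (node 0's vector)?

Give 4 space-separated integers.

Initial: VV[0]=[0, 0, 0, 0]
Initial: VV[1]=[0, 0, 0, 0]
Initial: VV[2]=[0, 0, 0, 0]
Initial: VV[3]=[0, 0, 0, 0]
Event 1: LOCAL 0: VV[0][0]++ -> VV[0]=[1, 0, 0, 0]
Event 2: LOCAL 3: VV[3][3]++ -> VV[3]=[0, 0, 0, 1]
Event 3: SEND 1->3: VV[1][1]++ -> VV[1]=[0, 1, 0, 0], msg_vec=[0, 1, 0, 0]; VV[3]=max(VV[3],msg_vec) then VV[3][3]++ -> VV[3]=[0, 1, 0, 2]
Event 4: LOCAL 2: VV[2][2]++ -> VV[2]=[0, 0, 1, 0]
Event 5: SEND 1->2: VV[1][1]++ -> VV[1]=[0, 2, 0, 0], msg_vec=[0, 2, 0, 0]; VV[2]=max(VV[2],msg_vec) then VV[2][2]++ -> VV[2]=[0, 2, 2, 0]
Event 6: LOCAL 1: VV[1][1]++ -> VV[1]=[0, 3, 0, 0]
Final vectors: VV[0]=[1, 0, 0, 0]; VV[1]=[0, 3, 0, 0]; VV[2]=[0, 2, 2, 0]; VV[3]=[0, 1, 0, 2]

Answer: 1 0 0 0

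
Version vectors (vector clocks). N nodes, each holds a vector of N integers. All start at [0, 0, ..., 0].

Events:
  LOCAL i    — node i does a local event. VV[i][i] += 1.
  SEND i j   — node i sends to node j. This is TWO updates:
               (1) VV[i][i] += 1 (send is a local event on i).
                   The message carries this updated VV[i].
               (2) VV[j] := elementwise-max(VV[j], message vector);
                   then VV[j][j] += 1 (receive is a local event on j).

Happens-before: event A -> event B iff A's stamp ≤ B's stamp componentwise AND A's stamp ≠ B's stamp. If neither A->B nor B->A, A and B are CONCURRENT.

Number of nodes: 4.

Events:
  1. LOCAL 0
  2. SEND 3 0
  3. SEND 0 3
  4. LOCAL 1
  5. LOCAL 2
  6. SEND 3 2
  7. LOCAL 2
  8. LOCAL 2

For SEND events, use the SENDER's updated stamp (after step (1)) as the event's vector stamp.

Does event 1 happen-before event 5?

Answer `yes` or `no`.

Initial: VV[0]=[0, 0, 0, 0]
Initial: VV[1]=[0, 0, 0, 0]
Initial: VV[2]=[0, 0, 0, 0]
Initial: VV[3]=[0, 0, 0, 0]
Event 1: LOCAL 0: VV[0][0]++ -> VV[0]=[1, 0, 0, 0]
Event 2: SEND 3->0: VV[3][3]++ -> VV[3]=[0, 0, 0, 1], msg_vec=[0, 0, 0, 1]; VV[0]=max(VV[0],msg_vec) then VV[0][0]++ -> VV[0]=[2, 0, 0, 1]
Event 3: SEND 0->3: VV[0][0]++ -> VV[0]=[3, 0, 0, 1], msg_vec=[3, 0, 0, 1]; VV[3]=max(VV[3],msg_vec) then VV[3][3]++ -> VV[3]=[3, 0, 0, 2]
Event 4: LOCAL 1: VV[1][1]++ -> VV[1]=[0, 1, 0, 0]
Event 5: LOCAL 2: VV[2][2]++ -> VV[2]=[0, 0, 1, 0]
Event 6: SEND 3->2: VV[3][3]++ -> VV[3]=[3, 0, 0, 3], msg_vec=[3, 0, 0, 3]; VV[2]=max(VV[2],msg_vec) then VV[2][2]++ -> VV[2]=[3, 0, 2, 3]
Event 7: LOCAL 2: VV[2][2]++ -> VV[2]=[3, 0, 3, 3]
Event 8: LOCAL 2: VV[2][2]++ -> VV[2]=[3, 0, 4, 3]
Event 1 stamp: [1, 0, 0, 0]
Event 5 stamp: [0, 0, 1, 0]
[1, 0, 0, 0] <= [0, 0, 1, 0]? False. Equal? False. Happens-before: False

Answer: no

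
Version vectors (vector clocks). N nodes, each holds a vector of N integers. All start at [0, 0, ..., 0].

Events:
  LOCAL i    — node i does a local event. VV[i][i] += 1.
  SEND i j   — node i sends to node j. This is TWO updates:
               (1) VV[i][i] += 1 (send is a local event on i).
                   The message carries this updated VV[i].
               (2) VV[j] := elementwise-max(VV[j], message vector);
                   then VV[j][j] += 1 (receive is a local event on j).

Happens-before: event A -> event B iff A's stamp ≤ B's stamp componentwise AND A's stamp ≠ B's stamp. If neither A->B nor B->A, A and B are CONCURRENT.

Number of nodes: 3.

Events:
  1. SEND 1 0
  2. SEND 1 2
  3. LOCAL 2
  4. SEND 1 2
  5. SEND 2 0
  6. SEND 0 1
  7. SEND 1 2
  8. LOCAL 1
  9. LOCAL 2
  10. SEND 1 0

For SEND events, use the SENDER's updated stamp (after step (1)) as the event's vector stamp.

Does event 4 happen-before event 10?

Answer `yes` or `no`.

Answer: yes

Derivation:
Initial: VV[0]=[0, 0, 0]
Initial: VV[1]=[0, 0, 0]
Initial: VV[2]=[0, 0, 0]
Event 1: SEND 1->0: VV[1][1]++ -> VV[1]=[0, 1, 0], msg_vec=[0, 1, 0]; VV[0]=max(VV[0],msg_vec) then VV[0][0]++ -> VV[0]=[1, 1, 0]
Event 2: SEND 1->2: VV[1][1]++ -> VV[1]=[0, 2, 0], msg_vec=[0, 2, 0]; VV[2]=max(VV[2],msg_vec) then VV[2][2]++ -> VV[2]=[0, 2, 1]
Event 3: LOCAL 2: VV[2][2]++ -> VV[2]=[0, 2, 2]
Event 4: SEND 1->2: VV[1][1]++ -> VV[1]=[0, 3, 0], msg_vec=[0, 3, 0]; VV[2]=max(VV[2],msg_vec) then VV[2][2]++ -> VV[2]=[0, 3, 3]
Event 5: SEND 2->0: VV[2][2]++ -> VV[2]=[0, 3, 4], msg_vec=[0, 3, 4]; VV[0]=max(VV[0],msg_vec) then VV[0][0]++ -> VV[0]=[2, 3, 4]
Event 6: SEND 0->1: VV[0][0]++ -> VV[0]=[3, 3, 4], msg_vec=[3, 3, 4]; VV[1]=max(VV[1],msg_vec) then VV[1][1]++ -> VV[1]=[3, 4, 4]
Event 7: SEND 1->2: VV[1][1]++ -> VV[1]=[3, 5, 4], msg_vec=[3, 5, 4]; VV[2]=max(VV[2],msg_vec) then VV[2][2]++ -> VV[2]=[3, 5, 5]
Event 8: LOCAL 1: VV[1][1]++ -> VV[1]=[3, 6, 4]
Event 9: LOCAL 2: VV[2][2]++ -> VV[2]=[3, 5, 6]
Event 10: SEND 1->0: VV[1][1]++ -> VV[1]=[3, 7, 4], msg_vec=[3, 7, 4]; VV[0]=max(VV[0],msg_vec) then VV[0][0]++ -> VV[0]=[4, 7, 4]
Event 4 stamp: [0, 3, 0]
Event 10 stamp: [3, 7, 4]
[0, 3, 0] <= [3, 7, 4]? True. Equal? False. Happens-before: True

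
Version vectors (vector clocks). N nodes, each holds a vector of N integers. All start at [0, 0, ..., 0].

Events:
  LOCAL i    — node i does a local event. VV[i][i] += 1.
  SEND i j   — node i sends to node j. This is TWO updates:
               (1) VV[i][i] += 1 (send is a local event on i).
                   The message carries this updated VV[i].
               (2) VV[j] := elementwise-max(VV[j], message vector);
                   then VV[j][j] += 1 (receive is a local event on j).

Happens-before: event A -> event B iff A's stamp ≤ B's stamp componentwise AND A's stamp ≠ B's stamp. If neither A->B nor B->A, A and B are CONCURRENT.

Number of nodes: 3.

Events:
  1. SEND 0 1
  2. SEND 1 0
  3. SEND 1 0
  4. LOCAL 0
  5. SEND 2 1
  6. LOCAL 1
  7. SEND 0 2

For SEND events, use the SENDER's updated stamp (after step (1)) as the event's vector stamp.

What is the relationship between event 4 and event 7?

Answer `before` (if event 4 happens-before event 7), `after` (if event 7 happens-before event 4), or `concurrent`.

Initial: VV[0]=[0, 0, 0]
Initial: VV[1]=[0, 0, 0]
Initial: VV[2]=[0, 0, 0]
Event 1: SEND 0->1: VV[0][0]++ -> VV[0]=[1, 0, 0], msg_vec=[1, 0, 0]; VV[1]=max(VV[1],msg_vec) then VV[1][1]++ -> VV[1]=[1, 1, 0]
Event 2: SEND 1->0: VV[1][1]++ -> VV[1]=[1, 2, 0], msg_vec=[1, 2, 0]; VV[0]=max(VV[0],msg_vec) then VV[0][0]++ -> VV[0]=[2, 2, 0]
Event 3: SEND 1->0: VV[1][1]++ -> VV[1]=[1, 3, 0], msg_vec=[1, 3, 0]; VV[0]=max(VV[0],msg_vec) then VV[0][0]++ -> VV[0]=[3, 3, 0]
Event 4: LOCAL 0: VV[0][0]++ -> VV[0]=[4, 3, 0]
Event 5: SEND 2->1: VV[2][2]++ -> VV[2]=[0, 0, 1], msg_vec=[0, 0, 1]; VV[1]=max(VV[1],msg_vec) then VV[1][1]++ -> VV[1]=[1, 4, 1]
Event 6: LOCAL 1: VV[1][1]++ -> VV[1]=[1, 5, 1]
Event 7: SEND 0->2: VV[0][0]++ -> VV[0]=[5, 3, 0], msg_vec=[5, 3, 0]; VV[2]=max(VV[2],msg_vec) then VV[2][2]++ -> VV[2]=[5, 3, 2]
Event 4 stamp: [4, 3, 0]
Event 7 stamp: [5, 3, 0]
[4, 3, 0] <= [5, 3, 0]? True
[5, 3, 0] <= [4, 3, 0]? False
Relation: before

Answer: before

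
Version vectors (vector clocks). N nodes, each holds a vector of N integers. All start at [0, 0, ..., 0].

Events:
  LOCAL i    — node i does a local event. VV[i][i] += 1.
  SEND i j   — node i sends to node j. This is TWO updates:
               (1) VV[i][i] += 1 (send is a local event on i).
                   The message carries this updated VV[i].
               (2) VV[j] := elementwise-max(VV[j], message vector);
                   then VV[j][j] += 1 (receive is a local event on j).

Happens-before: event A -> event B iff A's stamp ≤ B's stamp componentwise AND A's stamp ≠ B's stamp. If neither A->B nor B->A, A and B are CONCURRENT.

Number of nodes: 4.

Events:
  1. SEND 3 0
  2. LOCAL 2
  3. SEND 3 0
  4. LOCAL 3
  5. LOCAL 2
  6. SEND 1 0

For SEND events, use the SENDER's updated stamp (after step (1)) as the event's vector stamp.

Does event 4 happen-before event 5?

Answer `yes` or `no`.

Answer: no

Derivation:
Initial: VV[0]=[0, 0, 0, 0]
Initial: VV[1]=[0, 0, 0, 0]
Initial: VV[2]=[0, 0, 0, 0]
Initial: VV[3]=[0, 0, 0, 0]
Event 1: SEND 3->0: VV[3][3]++ -> VV[3]=[0, 0, 0, 1], msg_vec=[0, 0, 0, 1]; VV[0]=max(VV[0],msg_vec) then VV[0][0]++ -> VV[0]=[1, 0, 0, 1]
Event 2: LOCAL 2: VV[2][2]++ -> VV[2]=[0, 0, 1, 0]
Event 3: SEND 3->0: VV[3][3]++ -> VV[3]=[0, 0, 0, 2], msg_vec=[0, 0, 0, 2]; VV[0]=max(VV[0],msg_vec) then VV[0][0]++ -> VV[0]=[2, 0, 0, 2]
Event 4: LOCAL 3: VV[3][3]++ -> VV[3]=[0, 0, 0, 3]
Event 5: LOCAL 2: VV[2][2]++ -> VV[2]=[0, 0, 2, 0]
Event 6: SEND 1->0: VV[1][1]++ -> VV[1]=[0, 1, 0, 0], msg_vec=[0, 1, 0, 0]; VV[0]=max(VV[0],msg_vec) then VV[0][0]++ -> VV[0]=[3, 1, 0, 2]
Event 4 stamp: [0, 0, 0, 3]
Event 5 stamp: [0, 0, 2, 0]
[0, 0, 0, 3] <= [0, 0, 2, 0]? False. Equal? False. Happens-before: False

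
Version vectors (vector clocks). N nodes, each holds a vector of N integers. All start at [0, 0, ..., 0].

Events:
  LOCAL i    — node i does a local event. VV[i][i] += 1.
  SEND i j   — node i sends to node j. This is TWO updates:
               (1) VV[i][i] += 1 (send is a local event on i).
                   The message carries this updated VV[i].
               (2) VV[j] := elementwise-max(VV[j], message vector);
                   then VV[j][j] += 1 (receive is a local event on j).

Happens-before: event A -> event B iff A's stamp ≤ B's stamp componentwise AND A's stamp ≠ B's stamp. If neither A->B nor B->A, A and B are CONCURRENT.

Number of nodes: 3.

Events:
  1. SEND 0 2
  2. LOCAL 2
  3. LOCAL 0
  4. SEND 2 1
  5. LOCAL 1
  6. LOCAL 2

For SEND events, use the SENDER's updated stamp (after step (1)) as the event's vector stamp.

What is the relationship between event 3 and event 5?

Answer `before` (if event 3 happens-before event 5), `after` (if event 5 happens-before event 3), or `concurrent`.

Initial: VV[0]=[0, 0, 0]
Initial: VV[1]=[0, 0, 0]
Initial: VV[2]=[0, 0, 0]
Event 1: SEND 0->2: VV[0][0]++ -> VV[0]=[1, 0, 0], msg_vec=[1, 0, 0]; VV[2]=max(VV[2],msg_vec) then VV[2][2]++ -> VV[2]=[1, 0, 1]
Event 2: LOCAL 2: VV[2][2]++ -> VV[2]=[1, 0, 2]
Event 3: LOCAL 0: VV[0][0]++ -> VV[0]=[2, 0, 0]
Event 4: SEND 2->1: VV[2][2]++ -> VV[2]=[1, 0, 3], msg_vec=[1, 0, 3]; VV[1]=max(VV[1],msg_vec) then VV[1][1]++ -> VV[1]=[1, 1, 3]
Event 5: LOCAL 1: VV[1][1]++ -> VV[1]=[1, 2, 3]
Event 6: LOCAL 2: VV[2][2]++ -> VV[2]=[1, 0, 4]
Event 3 stamp: [2, 0, 0]
Event 5 stamp: [1, 2, 3]
[2, 0, 0] <= [1, 2, 3]? False
[1, 2, 3] <= [2, 0, 0]? False
Relation: concurrent

Answer: concurrent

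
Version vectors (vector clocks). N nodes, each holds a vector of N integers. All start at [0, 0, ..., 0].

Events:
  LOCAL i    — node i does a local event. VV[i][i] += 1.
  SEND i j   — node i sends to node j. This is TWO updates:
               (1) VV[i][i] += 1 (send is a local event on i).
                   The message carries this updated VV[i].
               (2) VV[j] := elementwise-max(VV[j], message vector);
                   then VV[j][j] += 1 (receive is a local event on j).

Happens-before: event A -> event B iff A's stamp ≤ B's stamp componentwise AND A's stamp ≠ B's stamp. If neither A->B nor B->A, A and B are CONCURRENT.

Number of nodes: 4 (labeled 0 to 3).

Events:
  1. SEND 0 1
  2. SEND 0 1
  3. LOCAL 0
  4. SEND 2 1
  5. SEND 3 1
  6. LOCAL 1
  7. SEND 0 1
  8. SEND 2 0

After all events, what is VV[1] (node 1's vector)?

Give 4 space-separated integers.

Answer: 4 6 1 1

Derivation:
Initial: VV[0]=[0, 0, 0, 0]
Initial: VV[1]=[0, 0, 0, 0]
Initial: VV[2]=[0, 0, 0, 0]
Initial: VV[3]=[0, 0, 0, 0]
Event 1: SEND 0->1: VV[0][0]++ -> VV[0]=[1, 0, 0, 0], msg_vec=[1, 0, 0, 0]; VV[1]=max(VV[1],msg_vec) then VV[1][1]++ -> VV[1]=[1, 1, 0, 0]
Event 2: SEND 0->1: VV[0][0]++ -> VV[0]=[2, 0, 0, 0], msg_vec=[2, 0, 0, 0]; VV[1]=max(VV[1],msg_vec) then VV[1][1]++ -> VV[1]=[2, 2, 0, 0]
Event 3: LOCAL 0: VV[0][0]++ -> VV[0]=[3, 0, 0, 0]
Event 4: SEND 2->1: VV[2][2]++ -> VV[2]=[0, 0, 1, 0], msg_vec=[0, 0, 1, 0]; VV[1]=max(VV[1],msg_vec) then VV[1][1]++ -> VV[1]=[2, 3, 1, 0]
Event 5: SEND 3->1: VV[3][3]++ -> VV[3]=[0, 0, 0, 1], msg_vec=[0, 0, 0, 1]; VV[1]=max(VV[1],msg_vec) then VV[1][1]++ -> VV[1]=[2, 4, 1, 1]
Event 6: LOCAL 1: VV[1][1]++ -> VV[1]=[2, 5, 1, 1]
Event 7: SEND 0->1: VV[0][0]++ -> VV[0]=[4, 0, 0, 0], msg_vec=[4, 0, 0, 0]; VV[1]=max(VV[1],msg_vec) then VV[1][1]++ -> VV[1]=[4, 6, 1, 1]
Event 8: SEND 2->0: VV[2][2]++ -> VV[2]=[0, 0, 2, 0], msg_vec=[0, 0, 2, 0]; VV[0]=max(VV[0],msg_vec) then VV[0][0]++ -> VV[0]=[5, 0, 2, 0]
Final vectors: VV[0]=[5, 0, 2, 0]; VV[1]=[4, 6, 1, 1]; VV[2]=[0, 0, 2, 0]; VV[3]=[0, 0, 0, 1]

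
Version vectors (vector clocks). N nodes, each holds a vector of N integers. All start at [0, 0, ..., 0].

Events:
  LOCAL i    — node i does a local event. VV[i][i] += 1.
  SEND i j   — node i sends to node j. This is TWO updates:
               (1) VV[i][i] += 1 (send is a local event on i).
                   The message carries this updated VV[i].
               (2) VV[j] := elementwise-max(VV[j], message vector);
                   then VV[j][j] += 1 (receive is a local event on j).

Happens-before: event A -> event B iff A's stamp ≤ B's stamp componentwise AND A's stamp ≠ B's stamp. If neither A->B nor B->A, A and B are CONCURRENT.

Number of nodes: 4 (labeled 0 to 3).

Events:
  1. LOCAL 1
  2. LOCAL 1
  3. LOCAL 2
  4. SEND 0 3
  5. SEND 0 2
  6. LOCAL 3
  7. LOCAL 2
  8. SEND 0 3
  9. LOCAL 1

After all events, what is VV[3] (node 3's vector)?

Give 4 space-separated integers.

Answer: 3 0 0 3

Derivation:
Initial: VV[0]=[0, 0, 0, 0]
Initial: VV[1]=[0, 0, 0, 0]
Initial: VV[2]=[0, 0, 0, 0]
Initial: VV[3]=[0, 0, 0, 0]
Event 1: LOCAL 1: VV[1][1]++ -> VV[1]=[0, 1, 0, 0]
Event 2: LOCAL 1: VV[1][1]++ -> VV[1]=[0, 2, 0, 0]
Event 3: LOCAL 2: VV[2][2]++ -> VV[2]=[0, 0, 1, 0]
Event 4: SEND 0->3: VV[0][0]++ -> VV[0]=[1, 0, 0, 0], msg_vec=[1, 0, 0, 0]; VV[3]=max(VV[3],msg_vec) then VV[3][3]++ -> VV[3]=[1, 0, 0, 1]
Event 5: SEND 0->2: VV[0][0]++ -> VV[0]=[2, 0, 0, 0], msg_vec=[2, 0, 0, 0]; VV[2]=max(VV[2],msg_vec) then VV[2][2]++ -> VV[2]=[2, 0, 2, 0]
Event 6: LOCAL 3: VV[3][3]++ -> VV[3]=[1, 0, 0, 2]
Event 7: LOCAL 2: VV[2][2]++ -> VV[2]=[2, 0, 3, 0]
Event 8: SEND 0->3: VV[0][0]++ -> VV[0]=[3, 0, 0, 0], msg_vec=[3, 0, 0, 0]; VV[3]=max(VV[3],msg_vec) then VV[3][3]++ -> VV[3]=[3, 0, 0, 3]
Event 9: LOCAL 1: VV[1][1]++ -> VV[1]=[0, 3, 0, 0]
Final vectors: VV[0]=[3, 0, 0, 0]; VV[1]=[0, 3, 0, 0]; VV[2]=[2, 0, 3, 0]; VV[3]=[3, 0, 0, 3]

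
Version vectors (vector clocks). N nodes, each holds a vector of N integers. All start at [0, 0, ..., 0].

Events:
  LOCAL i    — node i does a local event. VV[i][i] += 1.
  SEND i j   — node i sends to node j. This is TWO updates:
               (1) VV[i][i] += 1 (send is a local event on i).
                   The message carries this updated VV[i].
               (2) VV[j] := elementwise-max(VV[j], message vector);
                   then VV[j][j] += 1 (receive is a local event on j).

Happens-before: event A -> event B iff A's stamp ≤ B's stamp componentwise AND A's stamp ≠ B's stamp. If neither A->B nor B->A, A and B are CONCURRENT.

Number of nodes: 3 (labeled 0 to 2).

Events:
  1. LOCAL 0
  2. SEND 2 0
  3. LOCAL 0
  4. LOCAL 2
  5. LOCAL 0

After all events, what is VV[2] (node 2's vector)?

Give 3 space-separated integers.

Answer: 0 0 2

Derivation:
Initial: VV[0]=[0, 0, 0]
Initial: VV[1]=[0, 0, 0]
Initial: VV[2]=[0, 0, 0]
Event 1: LOCAL 0: VV[0][0]++ -> VV[0]=[1, 0, 0]
Event 2: SEND 2->0: VV[2][2]++ -> VV[2]=[0, 0, 1], msg_vec=[0, 0, 1]; VV[0]=max(VV[0],msg_vec) then VV[0][0]++ -> VV[0]=[2, 0, 1]
Event 3: LOCAL 0: VV[0][0]++ -> VV[0]=[3, 0, 1]
Event 4: LOCAL 2: VV[2][2]++ -> VV[2]=[0, 0, 2]
Event 5: LOCAL 0: VV[0][0]++ -> VV[0]=[4, 0, 1]
Final vectors: VV[0]=[4, 0, 1]; VV[1]=[0, 0, 0]; VV[2]=[0, 0, 2]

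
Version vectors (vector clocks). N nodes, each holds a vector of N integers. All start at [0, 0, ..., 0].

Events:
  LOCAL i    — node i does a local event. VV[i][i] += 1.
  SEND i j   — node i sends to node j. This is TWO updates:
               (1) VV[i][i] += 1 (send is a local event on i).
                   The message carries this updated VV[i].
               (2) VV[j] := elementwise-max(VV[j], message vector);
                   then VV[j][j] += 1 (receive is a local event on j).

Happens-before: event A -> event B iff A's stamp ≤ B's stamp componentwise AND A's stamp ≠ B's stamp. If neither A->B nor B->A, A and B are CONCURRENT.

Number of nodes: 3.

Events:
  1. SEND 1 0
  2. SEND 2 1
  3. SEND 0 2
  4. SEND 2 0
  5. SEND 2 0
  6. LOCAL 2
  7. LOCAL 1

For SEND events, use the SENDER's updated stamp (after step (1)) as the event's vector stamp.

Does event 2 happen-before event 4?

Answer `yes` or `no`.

Answer: yes

Derivation:
Initial: VV[0]=[0, 0, 0]
Initial: VV[1]=[0, 0, 0]
Initial: VV[2]=[0, 0, 0]
Event 1: SEND 1->0: VV[1][1]++ -> VV[1]=[0, 1, 0], msg_vec=[0, 1, 0]; VV[0]=max(VV[0],msg_vec) then VV[0][0]++ -> VV[0]=[1, 1, 0]
Event 2: SEND 2->1: VV[2][2]++ -> VV[2]=[0, 0, 1], msg_vec=[0, 0, 1]; VV[1]=max(VV[1],msg_vec) then VV[1][1]++ -> VV[1]=[0, 2, 1]
Event 3: SEND 0->2: VV[0][0]++ -> VV[0]=[2, 1, 0], msg_vec=[2, 1, 0]; VV[2]=max(VV[2],msg_vec) then VV[2][2]++ -> VV[2]=[2, 1, 2]
Event 4: SEND 2->0: VV[2][2]++ -> VV[2]=[2, 1, 3], msg_vec=[2, 1, 3]; VV[0]=max(VV[0],msg_vec) then VV[0][0]++ -> VV[0]=[3, 1, 3]
Event 5: SEND 2->0: VV[2][2]++ -> VV[2]=[2, 1, 4], msg_vec=[2, 1, 4]; VV[0]=max(VV[0],msg_vec) then VV[0][0]++ -> VV[0]=[4, 1, 4]
Event 6: LOCAL 2: VV[2][2]++ -> VV[2]=[2, 1, 5]
Event 7: LOCAL 1: VV[1][1]++ -> VV[1]=[0, 3, 1]
Event 2 stamp: [0, 0, 1]
Event 4 stamp: [2, 1, 3]
[0, 0, 1] <= [2, 1, 3]? True. Equal? False. Happens-before: True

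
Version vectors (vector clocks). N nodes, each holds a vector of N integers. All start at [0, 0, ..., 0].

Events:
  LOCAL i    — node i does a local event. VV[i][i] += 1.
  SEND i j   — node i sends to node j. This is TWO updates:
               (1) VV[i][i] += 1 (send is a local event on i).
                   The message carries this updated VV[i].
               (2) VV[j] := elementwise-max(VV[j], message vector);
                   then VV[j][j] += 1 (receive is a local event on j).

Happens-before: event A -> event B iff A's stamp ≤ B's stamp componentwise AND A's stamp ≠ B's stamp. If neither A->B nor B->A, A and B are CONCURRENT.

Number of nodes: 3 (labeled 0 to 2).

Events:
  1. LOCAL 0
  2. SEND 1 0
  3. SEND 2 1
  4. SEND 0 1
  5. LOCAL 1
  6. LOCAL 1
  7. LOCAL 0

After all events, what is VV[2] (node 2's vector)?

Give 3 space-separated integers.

Initial: VV[0]=[0, 0, 0]
Initial: VV[1]=[0, 0, 0]
Initial: VV[2]=[0, 0, 0]
Event 1: LOCAL 0: VV[0][0]++ -> VV[0]=[1, 0, 0]
Event 2: SEND 1->0: VV[1][1]++ -> VV[1]=[0, 1, 0], msg_vec=[0, 1, 0]; VV[0]=max(VV[0],msg_vec) then VV[0][0]++ -> VV[0]=[2, 1, 0]
Event 3: SEND 2->1: VV[2][2]++ -> VV[2]=[0, 0, 1], msg_vec=[0, 0, 1]; VV[1]=max(VV[1],msg_vec) then VV[1][1]++ -> VV[1]=[0, 2, 1]
Event 4: SEND 0->1: VV[0][0]++ -> VV[0]=[3, 1, 0], msg_vec=[3, 1, 0]; VV[1]=max(VV[1],msg_vec) then VV[1][1]++ -> VV[1]=[3, 3, 1]
Event 5: LOCAL 1: VV[1][1]++ -> VV[1]=[3, 4, 1]
Event 6: LOCAL 1: VV[1][1]++ -> VV[1]=[3, 5, 1]
Event 7: LOCAL 0: VV[0][0]++ -> VV[0]=[4, 1, 0]
Final vectors: VV[0]=[4, 1, 0]; VV[1]=[3, 5, 1]; VV[2]=[0, 0, 1]

Answer: 0 0 1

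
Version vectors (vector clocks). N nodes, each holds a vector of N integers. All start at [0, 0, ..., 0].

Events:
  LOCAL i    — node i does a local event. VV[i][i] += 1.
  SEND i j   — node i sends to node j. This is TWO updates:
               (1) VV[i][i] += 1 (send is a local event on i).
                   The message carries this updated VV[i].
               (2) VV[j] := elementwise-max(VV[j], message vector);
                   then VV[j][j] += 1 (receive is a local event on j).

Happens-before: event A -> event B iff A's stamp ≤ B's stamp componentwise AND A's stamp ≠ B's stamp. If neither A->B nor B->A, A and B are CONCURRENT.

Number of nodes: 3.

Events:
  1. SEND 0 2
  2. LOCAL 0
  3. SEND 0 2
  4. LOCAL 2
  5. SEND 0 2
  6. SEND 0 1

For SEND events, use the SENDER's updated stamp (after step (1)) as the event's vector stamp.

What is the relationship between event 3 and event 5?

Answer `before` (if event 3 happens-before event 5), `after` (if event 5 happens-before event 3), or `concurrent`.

Initial: VV[0]=[0, 0, 0]
Initial: VV[1]=[0, 0, 0]
Initial: VV[2]=[0, 0, 0]
Event 1: SEND 0->2: VV[0][0]++ -> VV[0]=[1, 0, 0], msg_vec=[1, 0, 0]; VV[2]=max(VV[2],msg_vec) then VV[2][2]++ -> VV[2]=[1, 0, 1]
Event 2: LOCAL 0: VV[0][0]++ -> VV[0]=[2, 0, 0]
Event 3: SEND 0->2: VV[0][0]++ -> VV[0]=[3, 0, 0], msg_vec=[3, 0, 0]; VV[2]=max(VV[2],msg_vec) then VV[2][2]++ -> VV[2]=[3, 0, 2]
Event 4: LOCAL 2: VV[2][2]++ -> VV[2]=[3, 0, 3]
Event 5: SEND 0->2: VV[0][0]++ -> VV[0]=[4, 0, 0], msg_vec=[4, 0, 0]; VV[2]=max(VV[2],msg_vec) then VV[2][2]++ -> VV[2]=[4, 0, 4]
Event 6: SEND 0->1: VV[0][0]++ -> VV[0]=[5, 0, 0], msg_vec=[5, 0, 0]; VV[1]=max(VV[1],msg_vec) then VV[1][1]++ -> VV[1]=[5, 1, 0]
Event 3 stamp: [3, 0, 0]
Event 5 stamp: [4, 0, 0]
[3, 0, 0] <= [4, 0, 0]? True
[4, 0, 0] <= [3, 0, 0]? False
Relation: before

Answer: before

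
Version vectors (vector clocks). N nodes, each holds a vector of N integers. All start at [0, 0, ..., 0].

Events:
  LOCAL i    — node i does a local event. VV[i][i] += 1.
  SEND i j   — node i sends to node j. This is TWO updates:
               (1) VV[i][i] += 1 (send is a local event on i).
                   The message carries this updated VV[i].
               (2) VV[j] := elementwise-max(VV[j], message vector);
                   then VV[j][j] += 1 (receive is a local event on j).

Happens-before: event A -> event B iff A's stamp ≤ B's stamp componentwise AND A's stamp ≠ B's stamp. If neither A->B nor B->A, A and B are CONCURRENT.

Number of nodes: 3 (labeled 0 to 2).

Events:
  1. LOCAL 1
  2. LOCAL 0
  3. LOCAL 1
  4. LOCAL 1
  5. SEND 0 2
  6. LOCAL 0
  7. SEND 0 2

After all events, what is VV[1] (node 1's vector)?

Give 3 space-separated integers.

Initial: VV[0]=[0, 0, 0]
Initial: VV[1]=[0, 0, 0]
Initial: VV[2]=[0, 0, 0]
Event 1: LOCAL 1: VV[1][1]++ -> VV[1]=[0, 1, 0]
Event 2: LOCAL 0: VV[0][0]++ -> VV[0]=[1, 0, 0]
Event 3: LOCAL 1: VV[1][1]++ -> VV[1]=[0, 2, 0]
Event 4: LOCAL 1: VV[1][1]++ -> VV[1]=[0, 3, 0]
Event 5: SEND 0->2: VV[0][0]++ -> VV[0]=[2, 0, 0], msg_vec=[2, 0, 0]; VV[2]=max(VV[2],msg_vec) then VV[2][2]++ -> VV[2]=[2, 0, 1]
Event 6: LOCAL 0: VV[0][0]++ -> VV[0]=[3, 0, 0]
Event 7: SEND 0->2: VV[0][0]++ -> VV[0]=[4, 0, 0], msg_vec=[4, 0, 0]; VV[2]=max(VV[2],msg_vec) then VV[2][2]++ -> VV[2]=[4, 0, 2]
Final vectors: VV[0]=[4, 0, 0]; VV[1]=[0, 3, 0]; VV[2]=[4, 0, 2]

Answer: 0 3 0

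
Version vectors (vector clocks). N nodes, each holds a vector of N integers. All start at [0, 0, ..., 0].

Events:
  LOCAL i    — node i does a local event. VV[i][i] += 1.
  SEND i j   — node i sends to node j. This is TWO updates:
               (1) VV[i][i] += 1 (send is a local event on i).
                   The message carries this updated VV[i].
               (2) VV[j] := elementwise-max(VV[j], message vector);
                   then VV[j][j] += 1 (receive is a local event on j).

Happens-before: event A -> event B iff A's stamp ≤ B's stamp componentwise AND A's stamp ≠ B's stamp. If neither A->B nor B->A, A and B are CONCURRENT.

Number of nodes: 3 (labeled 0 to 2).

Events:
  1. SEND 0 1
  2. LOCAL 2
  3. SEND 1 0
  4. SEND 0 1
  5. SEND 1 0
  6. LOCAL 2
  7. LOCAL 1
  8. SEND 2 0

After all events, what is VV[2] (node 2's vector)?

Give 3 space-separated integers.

Answer: 0 0 3

Derivation:
Initial: VV[0]=[0, 0, 0]
Initial: VV[1]=[0, 0, 0]
Initial: VV[2]=[0, 0, 0]
Event 1: SEND 0->1: VV[0][0]++ -> VV[0]=[1, 0, 0], msg_vec=[1, 0, 0]; VV[1]=max(VV[1],msg_vec) then VV[1][1]++ -> VV[1]=[1, 1, 0]
Event 2: LOCAL 2: VV[2][2]++ -> VV[2]=[0, 0, 1]
Event 3: SEND 1->0: VV[1][1]++ -> VV[1]=[1, 2, 0], msg_vec=[1, 2, 0]; VV[0]=max(VV[0],msg_vec) then VV[0][0]++ -> VV[0]=[2, 2, 0]
Event 4: SEND 0->1: VV[0][0]++ -> VV[0]=[3, 2, 0], msg_vec=[3, 2, 0]; VV[1]=max(VV[1],msg_vec) then VV[1][1]++ -> VV[1]=[3, 3, 0]
Event 5: SEND 1->0: VV[1][1]++ -> VV[1]=[3, 4, 0], msg_vec=[3, 4, 0]; VV[0]=max(VV[0],msg_vec) then VV[0][0]++ -> VV[0]=[4, 4, 0]
Event 6: LOCAL 2: VV[2][2]++ -> VV[2]=[0, 0, 2]
Event 7: LOCAL 1: VV[1][1]++ -> VV[1]=[3, 5, 0]
Event 8: SEND 2->0: VV[2][2]++ -> VV[2]=[0, 0, 3], msg_vec=[0, 0, 3]; VV[0]=max(VV[0],msg_vec) then VV[0][0]++ -> VV[0]=[5, 4, 3]
Final vectors: VV[0]=[5, 4, 3]; VV[1]=[3, 5, 0]; VV[2]=[0, 0, 3]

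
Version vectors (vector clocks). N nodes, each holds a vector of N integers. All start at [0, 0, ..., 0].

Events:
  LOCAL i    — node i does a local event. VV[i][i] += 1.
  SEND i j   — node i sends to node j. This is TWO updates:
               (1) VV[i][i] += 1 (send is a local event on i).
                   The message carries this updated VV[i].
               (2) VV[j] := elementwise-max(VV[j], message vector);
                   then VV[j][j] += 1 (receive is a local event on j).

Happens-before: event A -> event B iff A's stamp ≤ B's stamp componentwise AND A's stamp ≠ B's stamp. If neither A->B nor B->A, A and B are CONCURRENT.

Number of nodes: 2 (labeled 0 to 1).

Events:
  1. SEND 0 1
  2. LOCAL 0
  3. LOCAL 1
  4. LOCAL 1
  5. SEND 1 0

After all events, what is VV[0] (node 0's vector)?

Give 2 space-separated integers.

Initial: VV[0]=[0, 0]
Initial: VV[1]=[0, 0]
Event 1: SEND 0->1: VV[0][0]++ -> VV[0]=[1, 0], msg_vec=[1, 0]; VV[1]=max(VV[1],msg_vec) then VV[1][1]++ -> VV[1]=[1, 1]
Event 2: LOCAL 0: VV[0][0]++ -> VV[0]=[2, 0]
Event 3: LOCAL 1: VV[1][1]++ -> VV[1]=[1, 2]
Event 4: LOCAL 1: VV[1][1]++ -> VV[1]=[1, 3]
Event 5: SEND 1->0: VV[1][1]++ -> VV[1]=[1, 4], msg_vec=[1, 4]; VV[0]=max(VV[0],msg_vec) then VV[0][0]++ -> VV[0]=[3, 4]
Final vectors: VV[0]=[3, 4]; VV[1]=[1, 4]

Answer: 3 4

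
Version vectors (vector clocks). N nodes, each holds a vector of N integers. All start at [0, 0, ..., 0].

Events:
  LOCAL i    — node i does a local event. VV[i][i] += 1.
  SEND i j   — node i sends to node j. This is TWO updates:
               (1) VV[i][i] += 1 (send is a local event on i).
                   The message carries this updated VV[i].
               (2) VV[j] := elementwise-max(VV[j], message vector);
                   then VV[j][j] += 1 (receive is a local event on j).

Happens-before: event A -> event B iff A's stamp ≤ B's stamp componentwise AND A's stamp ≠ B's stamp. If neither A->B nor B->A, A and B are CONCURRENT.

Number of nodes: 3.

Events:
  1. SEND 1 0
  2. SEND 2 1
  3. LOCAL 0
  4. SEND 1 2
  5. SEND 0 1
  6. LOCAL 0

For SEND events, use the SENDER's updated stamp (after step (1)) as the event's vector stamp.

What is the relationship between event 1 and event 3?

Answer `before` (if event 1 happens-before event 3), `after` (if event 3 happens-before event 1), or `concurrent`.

Answer: before

Derivation:
Initial: VV[0]=[0, 0, 0]
Initial: VV[1]=[0, 0, 0]
Initial: VV[2]=[0, 0, 0]
Event 1: SEND 1->0: VV[1][1]++ -> VV[1]=[0, 1, 0], msg_vec=[0, 1, 0]; VV[0]=max(VV[0],msg_vec) then VV[0][0]++ -> VV[0]=[1, 1, 0]
Event 2: SEND 2->1: VV[2][2]++ -> VV[2]=[0, 0, 1], msg_vec=[0, 0, 1]; VV[1]=max(VV[1],msg_vec) then VV[1][1]++ -> VV[1]=[0, 2, 1]
Event 3: LOCAL 0: VV[0][0]++ -> VV[0]=[2, 1, 0]
Event 4: SEND 1->2: VV[1][1]++ -> VV[1]=[0, 3, 1], msg_vec=[0, 3, 1]; VV[2]=max(VV[2],msg_vec) then VV[2][2]++ -> VV[2]=[0, 3, 2]
Event 5: SEND 0->1: VV[0][0]++ -> VV[0]=[3, 1, 0], msg_vec=[3, 1, 0]; VV[1]=max(VV[1],msg_vec) then VV[1][1]++ -> VV[1]=[3, 4, 1]
Event 6: LOCAL 0: VV[0][0]++ -> VV[0]=[4, 1, 0]
Event 1 stamp: [0, 1, 0]
Event 3 stamp: [2, 1, 0]
[0, 1, 0] <= [2, 1, 0]? True
[2, 1, 0] <= [0, 1, 0]? False
Relation: before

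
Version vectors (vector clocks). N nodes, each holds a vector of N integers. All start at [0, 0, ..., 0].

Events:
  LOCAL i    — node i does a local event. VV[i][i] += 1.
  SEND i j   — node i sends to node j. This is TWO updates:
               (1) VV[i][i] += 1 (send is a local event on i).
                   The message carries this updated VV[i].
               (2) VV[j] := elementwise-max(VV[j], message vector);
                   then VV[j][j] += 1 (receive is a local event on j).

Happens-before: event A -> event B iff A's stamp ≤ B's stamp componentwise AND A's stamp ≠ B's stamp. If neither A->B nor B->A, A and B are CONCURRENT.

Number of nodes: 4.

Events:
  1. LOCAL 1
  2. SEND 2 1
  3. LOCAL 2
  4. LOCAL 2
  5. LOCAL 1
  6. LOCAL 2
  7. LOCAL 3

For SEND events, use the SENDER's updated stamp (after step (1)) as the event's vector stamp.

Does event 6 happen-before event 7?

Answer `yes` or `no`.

Answer: no

Derivation:
Initial: VV[0]=[0, 0, 0, 0]
Initial: VV[1]=[0, 0, 0, 0]
Initial: VV[2]=[0, 0, 0, 0]
Initial: VV[3]=[0, 0, 0, 0]
Event 1: LOCAL 1: VV[1][1]++ -> VV[1]=[0, 1, 0, 0]
Event 2: SEND 2->1: VV[2][2]++ -> VV[2]=[0, 0, 1, 0], msg_vec=[0, 0, 1, 0]; VV[1]=max(VV[1],msg_vec) then VV[1][1]++ -> VV[1]=[0, 2, 1, 0]
Event 3: LOCAL 2: VV[2][2]++ -> VV[2]=[0, 0, 2, 0]
Event 4: LOCAL 2: VV[2][2]++ -> VV[2]=[0, 0, 3, 0]
Event 5: LOCAL 1: VV[1][1]++ -> VV[1]=[0, 3, 1, 0]
Event 6: LOCAL 2: VV[2][2]++ -> VV[2]=[0, 0, 4, 0]
Event 7: LOCAL 3: VV[3][3]++ -> VV[3]=[0, 0, 0, 1]
Event 6 stamp: [0, 0, 4, 0]
Event 7 stamp: [0, 0, 0, 1]
[0, 0, 4, 0] <= [0, 0, 0, 1]? False. Equal? False. Happens-before: False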